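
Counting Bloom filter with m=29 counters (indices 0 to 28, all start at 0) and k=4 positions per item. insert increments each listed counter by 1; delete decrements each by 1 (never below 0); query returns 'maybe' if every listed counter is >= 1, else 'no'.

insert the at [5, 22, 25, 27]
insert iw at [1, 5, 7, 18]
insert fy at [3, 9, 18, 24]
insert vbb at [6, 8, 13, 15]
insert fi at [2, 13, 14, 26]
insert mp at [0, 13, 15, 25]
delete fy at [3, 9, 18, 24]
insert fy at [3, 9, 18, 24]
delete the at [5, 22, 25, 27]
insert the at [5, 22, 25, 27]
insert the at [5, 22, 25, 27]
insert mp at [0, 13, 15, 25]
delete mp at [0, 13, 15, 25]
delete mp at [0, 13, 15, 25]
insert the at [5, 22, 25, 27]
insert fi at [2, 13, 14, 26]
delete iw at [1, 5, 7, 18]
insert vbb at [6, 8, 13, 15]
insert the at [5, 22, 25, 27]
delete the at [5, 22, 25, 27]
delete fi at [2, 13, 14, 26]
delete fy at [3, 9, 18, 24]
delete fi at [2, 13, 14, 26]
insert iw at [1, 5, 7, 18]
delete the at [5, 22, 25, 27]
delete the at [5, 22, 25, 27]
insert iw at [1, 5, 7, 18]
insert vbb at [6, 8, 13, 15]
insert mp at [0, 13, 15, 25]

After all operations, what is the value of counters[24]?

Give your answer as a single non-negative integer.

Answer: 0

Derivation:
Step 1: insert the at [5, 22, 25, 27] -> counters=[0,0,0,0,0,1,0,0,0,0,0,0,0,0,0,0,0,0,0,0,0,0,1,0,0,1,0,1,0]
Step 2: insert iw at [1, 5, 7, 18] -> counters=[0,1,0,0,0,2,0,1,0,0,0,0,0,0,0,0,0,0,1,0,0,0,1,0,0,1,0,1,0]
Step 3: insert fy at [3, 9, 18, 24] -> counters=[0,1,0,1,0,2,0,1,0,1,0,0,0,0,0,0,0,0,2,0,0,0,1,0,1,1,0,1,0]
Step 4: insert vbb at [6, 8, 13, 15] -> counters=[0,1,0,1,0,2,1,1,1,1,0,0,0,1,0,1,0,0,2,0,0,0,1,0,1,1,0,1,0]
Step 5: insert fi at [2, 13, 14, 26] -> counters=[0,1,1,1,0,2,1,1,1,1,0,0,0,2,1,1,0,0,2,0,0,0,1,0,1,1,1,1,0]
Step 6: insert mp at [0, 13, 15, 25] -> counters=[1,1,1,1,0,2,1,1,1,1,0,0,0,3,1,2,0,0,2,0,0,0,1,0,1,2,1,1,0]
Step 7: delete fy at [3, 9, 18, 24] -> counters=[1,1,1,0,0,2,1,1,1,0,0,0,0,3,1,2,0,0,1,0,0,0,1,0,0,2,1,1,0]
Step 8: insert fy at [3, 9, 18, 24] -> counters=[1,1,1,1,0,2,1,1,1,1,0,0,0,3,1,2,0,0,2,0,0,0,1,0,1,2,1,1,0]
Step 9: delete the at [5, 22, 25, 27] -> counters=[1,1,1,1,0,1,1,1,1,1,0,0,0,3,1,2,0,0,2,0,0,0,0,0,1,1,1,0,0]
Step 10: insert the at [5, 22, 25, 27] -> counters=[1,1,1,1,0,2,1,1,1,1,0,0,0,3,1,2,0,0,2,0,0,0,1,0,1,2,1,1,0]
Step 11: insert the at [5, 22, 25, 27] -> counters=[1,1,1,1,0,3,1,1,1,1,0,0,0,3,1,2,0,0,2,0,0,0,2,0,1,3,1,2,0]
Step 12: insert mp at [0, 13, 15, 25] -> counters=[2,1,1,1,0,3,1,1,1,1,0,0,0,4,1,3,0,0,2,0,0,0,2,0,1,4,1,2,0]
Step 13: delete mp at [0, 13, 15, 25] -> counters=[1,1,1,1,0,3,1,1,1,1,0,0,0,3,1,2,0,0,2,0,0,0,2,0,1,3,1,2,0]
Step 14: delete mp at [0, 13, 15, 25] -> counters=[0,1,1,1,0,3,1,1,1,1,0,0,0,2,1,1,0,0,2,0,0,0,2,0,1,2,1,2,0]
Step 15: insert the at [5, 22, 25, 27] -> counters=[0,1,1,1,0,4,1,1,1,1,0,0,0,2,1,1,0,0,2,0,0,0,3,0,1,3,1,3,0]
Step 16: insert fi at [2, 13, 14, 26] -> counters=[0,1,2,1,0,4,1,1,1,1,0,0,0,3,2,1,0,0,2,0,0,0,3,0,1,3,2,3,0]
Step 17: delete iw at [1, 5, 7, 18] -> counters=[0,0,2,1,0,3,1,0,1,1,0,0,0,3,2,1,0,0,1,0,0,0,3,0,1,3,2,3,0]
Step 18: insert vbb at [6, 8, 13, 15] -> counters=[0,0,2,1,0,3,2,0,2,1,0,0,0,4,2,2,0,0,1,0,0,0,3,0,1,3,2,3,0]
Step 19: insert the at [5, 22, 25, 27] -> counters=[0,0,2,1,0,4,2,0,2,1,0,0,0,4,2,2,0,0,1,0,0,0,4,0,1,4,2,4,0]
Step 20: delete the at [5, 22, 25, 27] -> counters=[0,0,2,1,0,3,2,0,2,1,0,0,0,4,2,2,0,0,1,0,0,0,3,0,1,3,2,3,0]
Step 21: delete fi at [2, 13, 14, 26] -> counters=[0,0,1,1,0,3,2,0,2,1,0,0,0,3,1,2,0,0,1,0,0,0,3,0,1,3,1,3,0]
Step 22: delete fy at [3, 9, 18, 24] -> counters=[0,0,1,0,0,3,2,0,2,0,0,0,0,3,1,2,0,0,0,0,0,0,3,0,0,3,1,3,0]
Step 23: delete fi at [2, 13, 14, 26] -> counters=[0,0,0,0,0,3,2,0,2,0,0,0,0,2,0,2,0,0,0,0,0,0,3,0,0,3,0,3,0]
Step 24: insert iw at [1, 5, 7, 18] -> counters=[0,1,0,0,0,4,2,1,2,0,0,0,0,2,0,2,0,0,1,0,0,0,3,0,0,3,0,3,0]
Step 25: delete the at [5, 22, 25, 27] -> counters=[0,1,0,0,0,3,2,1,2,0,0,0,0,2,0,2,0,0,1,0,0,0,2,0,0,2,0,2,0]
Step 26: delete the at [5, 22, 25, 27] -> counters=[0,1,0,0,0,2,2,1,2,0,0,0,0,2,0,2,0,0,1,0,0,0,1,0,0,1,0,1,0]
Step 27: insert iw at [1, 5, 7, 18] -> counters=[0,2,0,0,0,3,2,2,2,0,0,0,0,2,0,2,0,0,2,0,0,0,1,0,0,1,0,1,0]
Step 28: insert vbb at [6, 8, 13, 15] -> counters=[0,2,0,0,0,3,3,2,3,0,0,0,0,3,0,3,0,0,2,0,0,0,1,0,0,1,0,1,0]
Step 29: insert mp at [0, 13, 15, 25] -> counters=[1,2,0,0,0,3,3,2,3,0,0,0,0,4,0,4,0,0,2,0,0,0,1,0,0,2,0,1,0]
Final counters=[1,2,0,0,0,3,3,2,3,0,0,0,0,4,0,4,0,0,2,0,0,0,1,0,0,2,0,1,0] -> counters[24]=0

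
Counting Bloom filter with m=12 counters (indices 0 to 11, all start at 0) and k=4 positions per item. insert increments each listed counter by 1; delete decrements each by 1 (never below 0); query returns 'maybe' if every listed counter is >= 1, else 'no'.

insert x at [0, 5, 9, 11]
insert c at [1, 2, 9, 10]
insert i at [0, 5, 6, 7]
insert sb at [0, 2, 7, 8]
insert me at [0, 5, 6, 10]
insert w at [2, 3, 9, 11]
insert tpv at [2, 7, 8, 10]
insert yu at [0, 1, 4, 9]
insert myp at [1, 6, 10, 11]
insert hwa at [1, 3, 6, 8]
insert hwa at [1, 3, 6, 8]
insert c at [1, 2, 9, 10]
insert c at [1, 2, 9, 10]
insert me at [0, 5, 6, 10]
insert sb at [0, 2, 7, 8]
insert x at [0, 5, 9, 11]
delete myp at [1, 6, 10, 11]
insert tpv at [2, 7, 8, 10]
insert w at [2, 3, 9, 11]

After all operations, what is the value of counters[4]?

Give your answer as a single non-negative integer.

Answer: 1

Derivation:
Step 1: insert x at [0, 5, 9, 11] -> counters=[1,0,0,0,0,1,0,0,0,1,0,1]
Step 2: insert c at [1, 2, 9, 10] -> counters=[1,1,1,0,0,1,0,0,0,2,1,1]
Step 3: insert i at [0, 5, 6, 7] -> counters=[2,1,1,0,0,2,1,1,0,2,1,1]
Step 4: insert sb at [0, 2, 7, 8] -> counters=[3,1,2,0,0,2,1,2,1,2,1,1]
Step 5: insert me at [0, 5, 6, 10] -> counters=[4,1,2,0,0,3,2,2,1,2,2,1]
Step 6: insert w at [2, 3, 9, 11] -> counters=[4,1,3,1,0,3,2,2,1,3,2,2]
Step 7: insert tpv at [2, 7, 8, 10] -> counters=[4,1,4,1,0,3,2,3,2,3,3,2]
Step 8: insert yu at [0, 1, 4, 9] -> counters=[5,2,4,1,1,3,2,3,2,4,3,2]
Step 9: insert myp at [1, 6, 10, 11] -> counters=[5,3,4,1,1,3,3,3,2,4,4,3]
Step 10: insert hwa at [1, 3, 6, 8] -> counters=[5,4,4,2,1,3,4,3,3,4,4,3]
Step 11: insert hwa at [1, 3, 6, 8] -> counters=[5,5,4,3,1,3,5,3,4,4,4,3]
Step 12: insert c at [1, 2, 9, 10] -> counters=[5,6,5,3,1,3,5,3,4,5,5,3]
Step 13: insert c at [1, 2, 9, 10] -> counters=[5,7,6,3,1,3,5,3,4,6,6,3]
Step 14: insert me at [0, 5, 6, 10] -> counters=[6,7,6,3,1,4,6,3,4,6,7,3]
Step 15: insert sb at [0, 2, 7, 8] -> counters=[7,7,7,3,1,4,6,4,5,6,7,3]
Step 16: insert x at [0, 5, 9, 11] -> counters=[8,7,7,3,1,5,6,4,5,7,7,4]
Step 17: delete myp at [1, 6, 10, 11] -> counters=[8,6,7,3,1,5,5,4,5,7,6,3]
Step 18: insert tpv at [2, 7, 8, 10] -> counters=[8,6,8,3,1,5,5,5,6,7,7,3]
Step 19: insert w at [2, 3, 9, 11] -> counters=[8,6,9,4,1,5,5,5,6,8,7,4]
Final counters=[8,6,9,4,1,5,5,5,6,8,7,4] -> counters[4]=1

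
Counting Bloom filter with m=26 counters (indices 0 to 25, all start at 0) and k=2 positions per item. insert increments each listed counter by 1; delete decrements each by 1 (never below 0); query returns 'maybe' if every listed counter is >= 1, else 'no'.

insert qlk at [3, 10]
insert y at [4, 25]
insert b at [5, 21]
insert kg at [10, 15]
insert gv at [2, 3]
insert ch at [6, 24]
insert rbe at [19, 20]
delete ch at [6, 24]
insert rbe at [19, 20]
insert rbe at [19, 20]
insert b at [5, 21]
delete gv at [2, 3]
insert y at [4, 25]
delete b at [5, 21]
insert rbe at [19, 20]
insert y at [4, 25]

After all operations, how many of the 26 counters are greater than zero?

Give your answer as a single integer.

Step 1: insert qlk at [3, 10] -> counters=[0,0,0,1,0,0,0,0,0,0,1,0,0,0,0,0,0,0,0,0,0,0,0,0,0,0]
Step 2: insert y at [4, 25] -> counters=[0,0,0,1,1,0,0,0,0,0,1,0,0,0,0,0,0,0,0,0,0,0,0,0,0,1]
Step 3: insert b at [5, 21] -> counters=[0,0,0,1,1,1,0,0,0,0,1,0,0,0,0,0,0,0,0,0,0,1,0,0,0,1]
Step 4: insert kg at [10, 15] -> counters=[0,0,0,1,1,1,0,0,0,0,2,0,0,0,0,1,0,0,0,0,0,1,0,0,0,1]
Step 5: insert gv at [2, 3] -> counters=[0,0,1,2,1,1,0,0,0,0,2,0,0,0,0,1,0,0,0,0,0,1,0,0,0,1]
Step 6: insert ch at [6, 24] -> counters=[0,0,1,2,1,1,1,0,0,0,2,0,0,0,0,1,0,0,0,0,0,1,0,0,1,1]
Step 7: insert rbe at [19, 20] -> counters=[0,0,1,2,1,1,1,0,0,0,2,0,0,0,0,1,0,0,0,1,1,1,0,0,1,1]
Step 8: delete ch at [6, 24] -> counters=[0,0,1,2,1,1,0,0,0,0,2,0,0,0,0,1,0,0,0,1,1,1,0,0,0,1]
Step 9: insert rbe at [19, 20] -> counters=[0,0,1,2,1,1,0,0,0,0,2,0,0,0,0,1,0,0,0,2,2,1,0,0,0,1]
Step 10: insert rbe at [19, 20] -> counters=[0,0,1,2,1,1,0,0,0,0,2,0,0,0,0,1,0,0,0,3,3,1,0,0,0,1]
Step 11: insert b at [5, 21] -> counters=[0,0,1,2,1,2,0,0,0,0,2,0,0,0,0,1,0,0,0,3,3,2,0,0,0,1]
Step 12: delete gv at [2, 3] -> counters=[0,0,0,1,1,2,0,0,0,0,2,0,0,0,0,1,0,0,0,3,3,2,0,0,0,1]
Step 13: insert y at [4, 25] -> counters=[0,0,0,1,2,2,0,0,0,0,2,0,0,0,0,1,0,0,0,3,3,2,0,0,0,2]
Step 14: delete b at [5, 21] -> counters=[0,0,0,1,2,1,0,0,0,0,2,0,0,0,0,1,0,0,0,3,3,1,0,0,0,2]
Step 15: insert rbe at [19, 20] -> counters=[0,0,0,1,2,1,0,0,0,0,2,0,0,0,0,1,0,0,0,4,4,1,0,0,0,2]
Step 16: insert y at [4, 25] -> counters=[0,0,0,1,3,1,0,0,0,0,2,0,0,0,0,1,0,0,0,4,4,1,0,0,0,3]
Final counters=[0,0,0,1,3,1,0,0,0,0,2,0,0,0,0,1,0,0,0,4,4,1,0,0,0,3] -> 9 nonzero

Answer: 9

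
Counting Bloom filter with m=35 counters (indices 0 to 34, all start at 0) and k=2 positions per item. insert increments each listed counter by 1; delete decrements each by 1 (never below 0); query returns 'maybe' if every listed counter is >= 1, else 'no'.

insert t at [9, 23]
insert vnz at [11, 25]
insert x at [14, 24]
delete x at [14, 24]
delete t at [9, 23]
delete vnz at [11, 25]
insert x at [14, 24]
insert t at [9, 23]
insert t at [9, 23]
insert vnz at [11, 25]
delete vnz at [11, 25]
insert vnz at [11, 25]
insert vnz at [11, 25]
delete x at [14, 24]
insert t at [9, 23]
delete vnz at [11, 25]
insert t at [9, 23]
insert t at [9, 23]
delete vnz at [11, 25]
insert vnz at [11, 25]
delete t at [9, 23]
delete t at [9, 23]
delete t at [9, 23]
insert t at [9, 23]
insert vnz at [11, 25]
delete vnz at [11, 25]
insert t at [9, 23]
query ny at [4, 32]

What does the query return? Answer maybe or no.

Step 1: insert t at [9, 23] -> counters=[0,0,0,0,0,0,0,0,0,1,0,0,0,0,0,0,0,0,0,0,0,0,0,1,0,0,0,0,0,0,0,0,0,0,0]
Step 2: insert vnz at [11, 25] -> counters=[0,0,0,0,0,0,0,0,0,1,0,1,0,0,0,0,0,0,0,0,0,0,0,1,0,1,0,0,0,0,0,0,0,0,0]
Step 3: insert x at [14, 24] -> counters=[0,0,0,0,0,0,0,0,0,1,0,1,0,0,1,0,0,0,0,0,0,0,0,1,1,1,0,0,0,0,0,0,0,0,0]
Step 4: delete x at [14, 24] -> counters=[0,0,0,0,0,0,0,0,0,1,0,1,0,0,0,0,0,0,0,0,0,0,0,1,0,1,0,0,0,0,0,0,0,0,0]
Step 5: delete t at [9, 23] -> counters=[0,0,0,0,0,0,0,0,0,0,0,1,0,0,0,0,0,0,0,0,0,0,0,0,0,1,0,0,0,0,0,0,0,0,0]
Step 6: delete vnz at [11, 25] -> counters=[0,0,0,0,0,0,0,0,0,0,0,0,0,0,0,0,0,0,0,0,0,0,0,0,0,0,0,0,0,0,0,0,0,0,0]
Step 7: insert x at [14, 24] -> counters=[0,0,0,0,0,0,0,0,0,0,0,0,0,0,1,0,0,0,0,0,0,0,0,0,1,0,0,0,0,0,0,0,0,0,0]
Step 8: insert t at [9, 23] -> counters=[0,0,0,0,0,0,0,0,0,1,0,0,0,0,1,0,0,0,0,0,0,0,0,1,1,0,0,0,0,0,0,0,0,0,0]
Step 9: insert t at [9, 23] -> counters=[0,0,0,0,0,0,0,0,0,2,0,0,0,0,1,0,0,0,0,0,0,0,0,2,1,0,0,0,0,0,0,0,0,0,0]
Step 10: insert vnz at [11, 25] -> counters=[0,0,0,0,0,0,0,0,0,2,0,1,0,0,1,0,0,0,0,0,0,0,0,2,1,1,0,0,0,0,0,0,0,0,0]
Step 11: delete vnz at [11, 25] -> counters=[0,0,0,0,0,0,0,0,0,2,0,0,0,0,1,0,0,0,0,0,0,0,0,2,1,0,0,0,0,0,0,0,0,0,0]
Step 12: insert vnz at [11, 25] -> counters=[0,0,0,0,0,0,0,0,0,2,0,1,0,0,1,0,0,0,0,0,0,0,0,2,1,1,0,0,0,0,0,0,0,0,0]
Step 13: insert vnz at [11, 25] -> counters=[0,0,0,0,0,0,0,0,0,2,0,2,0,0,1,0,0,0,0,0,0,0,0,2,1,2,0,0,0,0,0,0,0,0,0]
Step 14: delete x at [14, 24] -> counters=[0,0,0,0,0,0,0,0,0,2,0,2,0,0,0,0,0,0,0,0,0,0,0,2,0,2,0,0,0,0,0,0,0,0,0]
Step 15: insert t at [9, 23] -> counters=[0,0,0,0,0,0,0,0,0,3,0,2,0,0,0,0,0,0,0,0,0,0,0,3,0,2,0,0,0,0,0,0,0,0,0]
Step 16: delete vnz at [11, 25] -> counters=[0,0,0,0,0,0,0,0,0,3,0,1,0,0,0,0,0,0,0,0,0,0,0,3,0,1,0,0,0,0,0,0,0,0,0]
Step 17: insert t at [9, 23] -> counters=[0,0,0,0,0,0,0,0,0,4,0,1,0,0,0,0,0,0,0,0,0,0,0,4,0,1,0,0,0,0,0,0,0,0,0]
Step 18: insert t at [9, 23] -> counters=[0,0,0,0,0,0,0,0,0,5,0,1,0,0,0,0,0,0,0,0,0,0,0,5,0,1,0,0,0,0,0,0,0,0,0]
Step 19: delete vnz at [11, 25] -> counters=[0,0,0,0,0,0,0,0,0,5,0,0,0,0,0,0,0,0,0,0,0,0,0,5,0,0,0,0,0,0,0,0,0,0,0]
Step 20: insert vnz at [11, 25] -> counters=[0,0,0,0,0,0,0,0,0,5,0,1,0,0,0,0,0,0,0,0,0,0,0,5,0,1,0,0,0,0,0,0,0,0,0]
Step 21: delete t at [9, 23] -> counters=[0,0,0,0,0,0,0,0,0,4,0,1,0,0,0,0,0,0,0,0,0,0,0,4,0,1,0,0,0,0,0,0,0,0,0]
Step 22: delete t at [9, 23] -> counters=[0,0,0,0,0,0,0,0,0,3,0,1,0,0,0,0,0,0,0,0,0,0,0,3,0,1,0,0,0,0,0,0,0,0,0]
Step 23: delete t at [9, 23] -> counters=[0,0,0,0,0,0,0,0,0,2,0,1,0,0,0,0,0,0,0,0,0,0,0,2,0,1,0,0,0,0,0,0,0,0,0]
Step 24: insert t at [9, 23] -> counters=[0,0,0,0,0,0,0,0,0,3,0,1,0,0,0,0,0,0,0,0,0,0,0,3,0,1,0,0,0,0,0,0,0,0,0]
Step 25: insert vnz at [11, 25] -> counters=[0,0,0,0,0,0,0,0,0,3,0,2,0,0,0,0,0,0,0,0,0,0,0,3,0,2,0,0,0,0,0,0,0,0,0]
Step 26: delete vnz at [11, 25] -> counters=[0,0,0,0,0,0,0,0,0,3,0,1,0,0,0,0,0,0,0,0,0,0,0,3,0,1,0,0,0,0,0,0,0,0,0]
Step 27: insert t at [9, 23] -> counters=[0,0,0,0,0,0,0,0,0,4,0,1,0,0,0,0,0,0,0,0,0,0,0,4,0,1,0,0,0,0,0,0,0,0,0]
Query ny: check counters[4]=0 counters[32]=0 -> no

Answer: no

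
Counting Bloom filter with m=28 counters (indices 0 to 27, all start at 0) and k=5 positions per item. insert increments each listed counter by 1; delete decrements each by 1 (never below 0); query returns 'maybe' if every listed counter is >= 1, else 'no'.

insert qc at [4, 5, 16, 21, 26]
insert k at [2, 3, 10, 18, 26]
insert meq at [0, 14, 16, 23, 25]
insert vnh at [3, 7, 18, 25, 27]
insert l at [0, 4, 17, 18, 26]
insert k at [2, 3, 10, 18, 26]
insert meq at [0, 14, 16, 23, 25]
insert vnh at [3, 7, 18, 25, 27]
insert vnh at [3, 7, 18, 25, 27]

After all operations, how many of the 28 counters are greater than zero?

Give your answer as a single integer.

Step 1: insert qc at [4, 5, 16, 21, 26] -> counters=[0,0,0,0,1,1,0,0,0,0,0,0,0,0,0,0,1,0,0,0,0,1,0,0,0,0,1,0]
Step 2: insert k at [2, 3, 10, 18, 26] -> counters=[0,0,1,1,1,1,0,0,0,0,1,0,0,0,0,0,1,0,1,0,0,1,0,0,0,0,2,0]
Step 3: insert meq at [0, 14, 16, 23, 25] -> counters=[1,0,1,1,1,1,0,0,0,0,1,0,0,0,1,0,2,0,1,0,0,1,0,1,0,1,2,0]
Step 4: insert vnh at [3, 7, 18, 25, 27] -> counters=[1,0,1,2,1,1,0,1,0,0,1,0,0,0,1,0,2,0,2,0,0,1,0,1,0,2,2,1]
Step 5: insert l at [0, 4, 17, 18, 26] -> counters=[2,0,1,2,2,1,0,1,0,0,1,0,0,0,1,0,2,1,3,0,0,1,0,1,0,2,3,1]
Step 6: insert k at [2, 3, 10, 18, 26] -> counters=[2,0,2,3,2,1,0,1,0,0,2,0,0,0,1,0,2,1,4,0,0,1,0,1,0,2,4,1]
Step 7: insert meq at [0, 14, 16, 23, 25] -> counters=[3,0,2,3,2,1,0,1,0,0,2,0,0,0,2,0,3,1,4,0,0,1,0,2,0,3,4,1]
Step 8: insert vnh at [3, 7, 18, 25, 27] -> counters=[3,0,2,4,2,1,0,2,0,0,2,0,0,0,2,0,3,1,5,0,0,1,0,2,0,4,4,2]
Step 9: insert vnh at [3, 7, 18, 25, 27] -> counters=[3,0,2,5,2,1,0,3,0,0,2,0,0,0,2,0,3,1,6,0,0,1,0,2,0,5,4,3]
Final counters=[3,0,2,5,2,1,0,3,0,0,2,0,0,0,2,0,3,1,6,0,0,1,0,2,0,5,4,3] -> 16 nonzero

Answer: 16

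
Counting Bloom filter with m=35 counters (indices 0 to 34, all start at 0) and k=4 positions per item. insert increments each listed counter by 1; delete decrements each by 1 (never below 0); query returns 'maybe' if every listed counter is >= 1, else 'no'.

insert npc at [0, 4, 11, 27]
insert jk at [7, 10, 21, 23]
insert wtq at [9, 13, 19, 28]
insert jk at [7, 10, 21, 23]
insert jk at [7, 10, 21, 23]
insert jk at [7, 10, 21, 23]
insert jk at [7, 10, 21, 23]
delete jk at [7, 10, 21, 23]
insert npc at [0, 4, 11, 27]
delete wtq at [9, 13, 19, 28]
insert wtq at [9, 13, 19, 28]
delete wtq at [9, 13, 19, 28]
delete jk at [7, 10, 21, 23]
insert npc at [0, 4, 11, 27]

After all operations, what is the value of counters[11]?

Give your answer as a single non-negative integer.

Step 1: insert npc at [0, 4, 11, 27] -> counters=[1,0,0,0,1,0,0,0,0,0,0,1,0,0,0,0,0,0,0,0,0,0,0,0,0,0,0,1,0,0,0,0,0,0,0]
Step 2: insert jk at [7, 10, 21, 23] -> counters=[1,0,0,0,1,0,0,1,0,0,1,1,0,0,0,0,0,0,0,0,0,1,0,1,0,0,0,1,0,0,0,0,0,0,0]
Step 3: insert wtq at [9, 13, 19, 28] -> counters=[1,0,0,0,1,0,0,1,0,1,1,1,0,1,0,0,0,0,0,1,0,1,0,1,0,0,0,1,1,0,0,0,0,0,0]
Step 4: insert jk at [7, 10, 21, 23] -> counters=[1,0,0,0,1,0,0,2,0,1,2,1,0,1,0,0,0,0,0,1,0,2,0,2,0,0,0,1,1,0,0,0,0,0,0]
Step 5: insert jk at [7, 10, 21, 23] -> counters=[1,0,0,0,1,0,0,3,0,1,3,1,0,1,0,0,0,0,0,1,0,3,0,3,0,0,0,1,1,0,0,0,0,0,0]
Step 6: insert jk at [7, 10, 21, 23] -> counters=[1,0,0,0,1,0,0,4,0,1,4,1,0,1,0,0,0,0,0,1,0,4,0,4,0,0,0,1,1,0,0,0,0,0,0]
Step 7: insert jk at [7, 10, 21, 23] -> counters=[1,0,0,0,1,0,0,5,0,1,5,1,0,1,0,0,0,0,0,1,0,5,0,5,0,0,0,1,1,0,0,0,0,0,0]
Step 8: delete jk at [7, 10, 21, 23] -> counters=[1,0,0,0,1,0,0,4,0,1,4,1,0,1,0,0,0,0,0,1,0,4,0,4,0,0,0,1,1,0,0,0,0,0,0]
Step 9: insert npc at [0, 4, 11, 27] -> counters=[2,0,0,0,2,0,0,4,0,1,4,2,0,1,0,0,0,0,0,1,0,4,0,4,0,0,0,2,1,0,0,0,0,0,0]
Step 10: delete wtq at [9, 13, 19, 28] -> counters=[2,0,0,0,2,0,0,4,0,0,4,2,0,0,0,0,0,0,0,0,0,4,0,4,0,0,0,2,0,0,0,0,0,0,0]
Step 11: insert wtq at [9, 13, 19, 28] -> counters=[2,0,0,0,2,0,0,4,0,1,4,2,0,1,0,0,0,0,0,1,0,4,0,4,0,0,0,2,1,0,0,0,0,0,0]
Step 12: delete wtq at [9, 13, 19, 28] -> counters=[2,0,0,0,2,0,0,4,0,0,4,2,0,0,0,0,0,0,0,0,0,4,0,4,0,0,0,2,0,0,0,0,0,0,0]
Step 13: delete jk at [7, 10, 21, 23] -> counters=[2,0,0,0,2,0,0,3,0,0,3,2,0,0,0,0,0,0,0,0,0,3,0,3,0,0,0,2,0,0,0,0,0,0,0]
Step 14: insert npc at [0, 4, 11, 27] -> counters=[3,0,0,0,3,0,0,3,0,0,3,3,0,0,0,0,0,0,0,0,0,3,0,3,0,0,0,3,0,0,0,0,0,0,0]
Final counters=[3,0,0,0,3,0,0,3,0,0,3,3,0,0,0,0,0,0,0,0,0,3,0,3,0,0,0,3,0,0,0,0,0,0,0] -> counters[11]=3

Answer: 3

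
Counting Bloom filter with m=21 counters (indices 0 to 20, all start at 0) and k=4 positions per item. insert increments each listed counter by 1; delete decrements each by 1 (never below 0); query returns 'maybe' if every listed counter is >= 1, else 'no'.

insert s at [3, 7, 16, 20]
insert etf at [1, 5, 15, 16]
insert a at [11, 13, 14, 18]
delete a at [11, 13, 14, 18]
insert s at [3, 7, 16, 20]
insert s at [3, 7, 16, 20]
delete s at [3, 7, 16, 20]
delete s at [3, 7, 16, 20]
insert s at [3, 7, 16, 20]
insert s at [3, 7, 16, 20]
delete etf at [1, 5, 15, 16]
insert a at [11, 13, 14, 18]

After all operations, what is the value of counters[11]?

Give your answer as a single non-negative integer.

Answer: 1

Derivation:
Step 1: insert s at [3, 7, 16, 20] -> counters=[0,0,0,1,0,0,0,1,0,0,0,0,0,0,0,0,1,0,0,0,1]
Step 2: insert etf at [1, 5, 15, 16] -> counters=[0,1,0,1,0,1,0,1,0,0,0,0,0,0,0,1,2,0,0,0,1]
Step 3: insert a at [11, 13, 14, 18] -> counters=[0,1,0,1,0,1,0,1,0,0,0,1,0,1,1,1,2,0,1,0,1]
Step 4: delete a at [11, 13, 14, 18] -> counters=[0,1,0,1,0,1,0,1,0,0,0,0,0,0,0,1,2,0,0,0,1]
Step 5: insert s at [3, 7, 16, 20] -> counters=[0,1,0,2,0,1,0,2,0,0,0,0,0,0,0,1,3,0,0,0,2]
Step 6: insert s at [3, 7, 16, 20] -> counters=[0,1,0,3,0,1,0,3,0,0,0,0,0,0,0,1,4,0,0,0,3]
Step 7: delete s at [3, 7, 16, 20] -> counters=[0,1,0,2,0,1,0,2,0,0,0,0,0,0,0,1,3,0,0,0,2]
Step 8: delete s at [3, 7, 16, 20] -> counters=[0,1,0,1,0,1,0,1,0,0,0,0,0,0,0,1,2,0,0,0,1]
Step 9: insert s at [3, 7, 16, 20] -> counters=[0,1,0,2,0,1,0,2,0,0,0,0,0,0,0,1,3,0,0,0,2]
Step 10: insert s at [3, 7, 16, 20] -> counters=[0,1,0,3,0,1,0,3,0,0,0,0,0,0,0,1,4,0,0,0,3]
Step 11: delete etf at [1, 5, 15, 16] -> counters=[0,0,0,3,0,0,0,3,0,0,0,0,0,0,0,0,3,0,0,0,3]
Step 12: insert a at [11, 13, 14, 18] -> counters=[0,0,0,3,0,0,0,3,0,0,0,1,0,1,1,0,3,0,1,0,3]
Final counters=[0,0,0,3,0,0,0,3,0,0,0,1,0,1,1,0,3,0,1,0,3] -> counters[11]=1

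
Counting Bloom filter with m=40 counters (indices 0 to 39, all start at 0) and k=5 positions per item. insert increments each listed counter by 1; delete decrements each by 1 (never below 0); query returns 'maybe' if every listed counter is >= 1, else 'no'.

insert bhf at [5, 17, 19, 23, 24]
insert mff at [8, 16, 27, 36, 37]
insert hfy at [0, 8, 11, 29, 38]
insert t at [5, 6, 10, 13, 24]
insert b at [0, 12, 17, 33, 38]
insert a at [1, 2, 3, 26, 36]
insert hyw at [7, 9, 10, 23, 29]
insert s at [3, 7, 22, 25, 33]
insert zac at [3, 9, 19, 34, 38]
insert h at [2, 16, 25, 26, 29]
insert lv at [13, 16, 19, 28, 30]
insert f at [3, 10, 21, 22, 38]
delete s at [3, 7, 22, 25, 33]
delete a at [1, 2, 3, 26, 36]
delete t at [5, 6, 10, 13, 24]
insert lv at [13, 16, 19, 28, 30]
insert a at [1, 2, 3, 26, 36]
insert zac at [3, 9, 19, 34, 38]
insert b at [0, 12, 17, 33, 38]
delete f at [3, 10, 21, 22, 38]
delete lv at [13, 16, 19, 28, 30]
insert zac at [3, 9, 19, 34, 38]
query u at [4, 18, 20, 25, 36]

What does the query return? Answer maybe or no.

Step 1: insert bhf at [5, 17, 19, 23, 24] -> counters=[0,0,0,0,0,1,0,0,0,0,0,0,0,0,0,0,0,1,0,1,0,0,0,1,1,0,0,0,0,0,0,0,0,0,0,0,0,0,0,0]
Step 2: insert mff at [8, 16, 27, 36, 37] -> counters=[0,0,0,0,0,1,0,0,1,0,0,0,0,0,0,0,1,1,0,1,0,0,0,1,1,0,0,1,0,0,0,0,0,0,0,0,1,1,0,0]
Step 3: insert hfy at [0, 8, 11, 29, 38] -> counters=[1,0,0,0,0,1,0,0,2,0,0,1,0,0,0,0,1,1,0,1,0,0,0,1,1,0,0,1,0,1,0,0,0,0,0,0,1,1,1,0]
Step 4: insert t at [5, 6, 10, 13, 24] -> counters=[1,0,0,0,0,2,1,0,2,0,1,1,0,1,0,0,1,1,0,1,0,0,0,1,2,0,0,1,0,1,0,0,0,0,0,0,1,1,1,0]
Step 5: insert b at [0, 12, 17, 33, 38] -> counters=[2,0,0,0,0,2,1,0,2,0,1,1,1,1,0,0,1,2,0,1,0,0,0,1,2,0,0,1,0,1,0,0,0,1,0,0,1,1,2,0]
Step 6: insert a at [1, 2, 3, 26, 36] -> counters=[2,1,1,1,0,2,1,0,2,0,1,1,1,1,0,0,1,2,0,1,0,0,0,1,2,0,1,1,0,1,0,0,0,1,0,0,2,1,2,0]
Step 7: insert hyw at [7, 9, 10, 23, 29] -> counters=[2,1,1,1,0,2,1,1,2,1,2,1,1,1,0,0,1,2,0,1,0,0,0,2,2,0,1,1,0,2,0,0,0,1,0,0,2,1,2,0]
Step 8: insert s at [3, 7, 22, 25, 33] -> counters=[2,1,1,2,0,2,1,2,2,1,2,1,1,1,0,0,1,2,0,1,0,0,1,2,2,1,1,1,0,2,0,0,0,2,0,0,2,1,2,0]
Step 9: insert zac at [3, 9, 19, 34, 38] -> counters=[2,1,1,3,0,2,1,2,2,2,2,1,1,1,0,0,1,2,0,2,0,0,1,2,2,1,1,1,0,2,0,0,0,2,1,0,2,1,3,0]
Step 10: insert h at [2, 16, 25, 26, 29] -> counters=[2,1,2,3,0,2,1,2,2,2,2,1,1,1,0,0,2,2,0,2,0,0,1,2,2,2,2,1,0,3,0,0,0,2,1,0,2,1,3,0]
Step 11: insert lv at [13, 16, 19, 28, 30] -> counters=[2,1,2,3,0,2,1,2,2,2,2,1,1,2,0,0,3,2,0,3,0,0,1,2,2,2,2,1,1,3,1,0,0,2,1,0,2,1,3,0]
Step 12: insert f at [3, 10, 21, 22, 38] -> counters=[2,1,2,4,0,2,1,2,2,2,3,1,1,2,0,0,3,2,0,3,0,1,2,2,2,2,2,1,1,3,1,0,0,2,1,0,2,1,4,0]
Step 13: delete s at [3, 7, 22, 25, 33] -> counters=[2,1,2,3,0,2,1,1,2,2,3,1,1,2,0,0,3,2,0,3,0,1,1,2,2,1,2,1,1,3,1,0,0,1,1,0,2,1,4,0]
Step 14: delete a at [1, 2, 3, 26, 36] -> counters=[2,0,1,2,0,2,1,1,2,2,3,1,1,2,0,0,3,2,0,3,0,1,1,2,2,1,1,1,1,3,1,0,0,1,1,0,1,1,4,0]
Step 15: delete t at [5, 6, 10, 13, 24] -> counters=[2,0,1,2,0,1,0,1,2,2,2,1,1,1,0,0,3,2,0,3,0,1,1,2,1,1,1,1,1,3,1,0,0,1,1,0,1,1,4,0]
Step 16: insert lv at [13, 16, 19, 28, 30] -> counters=[2,0,1,2,0,1,0,1,2,2,2,1,1,2,0,0,4,2,0,4,0,1,1,2,1,1,1,1,2,3,2,0,0,1,1,0,1,1,4,0]
Step 17: insert a at [1, 2, 3, 26, 36] -> counters=[2,1,2,3,0,1,0,1,2,2,2,1,1,2,0,0,4,2,0,4,0,1,1,2,1,1,2,1,2,3,2,0,0,1,1,0,2,1,4,0]
Step 18: insert zac at [3, 9, 19, 34, 38] -> counters=[2,1,2,4,0,1,0,1,2,3,2,1,1,2,0,0,4,2,0,5,0,1,1,2,1,1,2,1,2,3,2,0,0,1,2,0,2,1,5,0]
Step 19: insert b at [0, 12, 17, 33, 38] -> counters=[3,1,2,4,0,1,0,1,2,3,2,1,2,2,0,0,4,3,0,5,0,1,1,2,1,1,2,1,2,3,2,0,0,2,2,0,2,1,6,0]
Step 20: delete f at [3, 10, 21, 22, 38] -> counters=[3,1,2,3,0,1,0,1,2,3,1,1,2,2,0,0,4,3,0,5,0,0,0,2,1,1,2,1,2,3,2,0,0,2,2,0,2,1,5,0]
Step 21: delete lv at [13, 16, 19, 28, 30] -> counters=[3,1,2,3,0,1,0,1,2,3,1,1,2,1,0,0,3,3,0,4,0,0,0,2,1,1,2,1,1,3,1,0,0,2,2,0,2,1,5,0]
Step 22: insert zac at [3, 9, 19, 34, 38] -> counters=[3,1,2,4,0,1,0,1,2,4,1,1,2,1,0,0,3,3,0,5,0,0,0,2,1,1,2,1,1,3,1,0,0,2,3,0,2,1,6,0]
Query u: check counters[4]=0 counters[18]=0 counters[20]=0 counters[25]=1 counters[36]=2 -> no

Answer: no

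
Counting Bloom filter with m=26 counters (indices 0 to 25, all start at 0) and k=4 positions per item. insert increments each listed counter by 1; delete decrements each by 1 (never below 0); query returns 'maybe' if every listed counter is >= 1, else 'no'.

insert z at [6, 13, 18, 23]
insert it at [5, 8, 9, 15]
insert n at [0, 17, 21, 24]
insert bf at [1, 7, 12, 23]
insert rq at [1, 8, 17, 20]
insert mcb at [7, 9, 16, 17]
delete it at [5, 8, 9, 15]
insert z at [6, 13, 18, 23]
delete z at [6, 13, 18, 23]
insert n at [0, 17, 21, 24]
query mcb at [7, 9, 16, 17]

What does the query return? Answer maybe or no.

Answer: maybe

Derivation:
Step 1: insert z at [6, 13, 18, 23] -> counters=[0,0,0,0,0,0,1,0,0,0,0,0,0,1,0,0,0,0,1,0,0,0,0,1,0,0]
Step 2: insert it at [5, 8, 9, 15] -> counters=[0,0,0,0,0,1,1,0,1,1,0,0,0,1,0,1,0,0,1,0,0,0,0,1,0,0]
Step 3: insert n at [0, 17, 21, 24] -> counters=[1,0,0,0,0,1,1,0,1,1,0,0,0,1,0,1,0,1,1,0,0,1,0,1,1,0]
Step 4: insert bf at [1, 7, 12, 23] -> counters=[1,1,0,0,0,1,1,1,1,1,0,0,1,1,0,1,0,1,1,0,0,1,0,2,1,0]
Step 5: insert rq at [1, 8, 17, 20] -> counters=[1,2,0,0,0,1,1,1,2,1,0,0,1,1,0,1,0,2,1,0,1,1,0,2,1,0]
Step 6: insert mcb at [7, 9, 16, 17] -> counters=[1,2,0,0,0,1,1,2,2,2,0,0,1,1,0,1,1,3,1,0,1,1,0,2,1,0]
Step 7: delete it at [5, 8, 9, 15] -> counters=[1,2,0,0,0,0,1,2,1,1,0,0,1,1,0,0,1,3,1,0,1,1,0,2,1,0]
Step 8: insert z at [6, 13, 18, 23] -> counters=[1,2,0,0,0,0,2,2,1,1,0,0,1,2,0,0,1,3,2,0,1,1,0,3,1,0]
Step 9: delete z at [6, 13, 18, 23] -> counters=[1,2,0,0,0,0,1,2,1,1,0,0,1,1,0,0,1,3,1,0,1,1,0,2,1,0]
Step 10: insert n at [0, 17, 21, 24] -> counters=[2,2,0,0,0,0,1,2,1,1,0,0,1,1,0,0,1,4,1,0,1,2,0,2,2,0]
Query mcb: check counters[7]=2 counters[9]=1 counters[16]=1 counters[17]=4 -> maybe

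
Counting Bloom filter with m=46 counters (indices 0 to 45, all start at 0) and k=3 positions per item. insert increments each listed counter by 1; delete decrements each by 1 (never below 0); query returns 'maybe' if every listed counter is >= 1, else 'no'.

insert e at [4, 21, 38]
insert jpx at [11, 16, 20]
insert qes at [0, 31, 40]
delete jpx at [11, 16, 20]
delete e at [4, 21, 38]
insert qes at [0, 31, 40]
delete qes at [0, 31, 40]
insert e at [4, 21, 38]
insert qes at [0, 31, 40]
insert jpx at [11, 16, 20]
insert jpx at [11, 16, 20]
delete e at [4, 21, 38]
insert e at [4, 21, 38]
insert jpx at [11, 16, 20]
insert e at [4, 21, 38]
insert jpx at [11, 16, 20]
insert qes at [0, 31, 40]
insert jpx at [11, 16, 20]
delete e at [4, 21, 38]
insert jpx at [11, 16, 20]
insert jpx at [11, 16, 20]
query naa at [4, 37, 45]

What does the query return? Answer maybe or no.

Answer: no

Derivation:
Step 1: insert e at [4, 21, 38] -> counters=[0,0,0,0,1,0,0,0,0,0,0,0,0,0,0,0,0,0,0,0,0,1,0,0,0,0,0,0,0,0,0,0,0,0,0,0,0,0,1,0,0,0,0,0,0,0]
Step 2: insert jpx at [11, 16, 20] -> counters=[0,0,0,0,1,0,0,0,0,0,0,1,0,0,0,0,1,0,0,0,1,1,0,0,0,0,0,0,0,0,0,0,0,0,0,0,0,0,1,0,0,0,0,0,0,0]
Step 3: insert qes at [0, 31, 40] -> counters=[1,0,0,0,1,0,0,0,0,0,0,1,0,0,0,0,1,0,0,0,1,1,0,0,0,0,0,0,0,0,0,1,0,0,0,0,0,0,1,0,1,0,0,0,0,0]
Step 4: delete jpx at [11, 16, 20] -> counters=[1,0,0,0,1,0,0,0,0,0,0,0,0,0,0,0,0,0,0,0,0,1,0,0,0,0,0,0,0,0,0,1,0,0,0,0,0,0,1,0,1,0,0,0,0,0]
Step 5: delete e at [4, 21, 38] -> counters=[1,0,0,0,0,0,0,0,0,0,0,0,0,0,0,0,0,0,0,0,0,0,0,0,0,0,0,0,0,0,0,1,0,0,0,0,0,0,0,0,1,0,0,0,0,0]
Step 6: insert qes at [0, 31, 40] -> counters=[2,0,0,0,0,0,0,0,0,0,0,0,0,0,0,0,0,0,0,0,0,0,0,0,0,0,0,0,0,0,0,2,0,0,0,0,0,0,0,0,2,0,0,0,0,0]
Step 7: delete qes at [0, 31, 40] -> counters=[1,0,0,0,0,0,0,0,0,0,0,0,0,0,0,0,0,0,0,0,0,0,0,0,0,0,0,0,0,0,0,1,0,0,0,0,0,0,0,0,1,0,0,0,0,0]
Step 8: insert e at [4, 21, 38] -> counters=[1,0,0,0,1,0,0,0,0,0,0,0,0,0,0,0,0,0,0,0,0,1,0,0,0,0,0,0,0,0,0,1,0,0,0,0,0,0,1,0,1,0,0,0,0,0]
Step 9: insert qes at [0, 31, 40] -> counters=[2,0,0,0,1,0,0,0,0,0,0,0,0,0,0,0,0,0,0,0,0,1,0,0,0,0,0,0,0,0,0,2,0,0,0,0,0,0,1,0,2,0,0,0,0,0]
Step 10: insert jpx at [11, 16, 20] -> counters=[2,0,0,0,1,0,0,0,0,0,0,1,0,0,0,0,1,0,0,0,1,1,0,0,0,0,0,0,0,0,0,2,0,0,0,0,0,0,1,0,2,0,0,0,0,0]
Step 11: insert jpx at [11, 16, 20] -> counters=[2,0,0,0,1,0,0,0,0,0,0,2,0,0,0,0,2,0,0,0,2,1,0,0,0,0,0,0,0,0,0,2,0,0,0,0,0,0,1,0,2,0,0,0,0,0]
Step 12: delete e at [4, 21, 38] -> counters=[2,0,0,0,0,0,0,0,0,0,0,2,0,0,0,0,2,0,0,0,2,0,0,0,0,0,0,0,0,0,0,2,0,0,0,0,0,0,0,0,2,0,0,0,0,0]
Step 13: insert e at [4, 21, 38] -> counters=[2,0,0,0,1,0,0,0,0,0,0,2,0,0,0,0,2,0,0,0,2,1,0,0,0,0,0,0,0,0,0,2,0,0,0,0,0,0,1,0,2,0,0,0,0,0]
Step 14: insert jpx at [11, 16, 20] -> counters=[2,0,0,0,1,0,0,0,0,0,0,3,0,0,0,0,3,0,0,0,3,1,0,0,0,0,0,0,0,0,0,2,0,0,0,0,0,0,1,0,2,0,0,0,0,0]
Step 15: insert e at [4, 21, 38] -> counters=[2,0,0,0,2,0,0,0,0,0,0,3,0,0,0,0,3,0,0,0,3,2,0,0,0,0,0,0,0,0,0,2,0,0,0,0,0,0,2,0,2,0,0,0,0,0]
Step 16: insert jpx at [11, 16, 20] -> counters=[2,0,0,0,2,0,0,0,0,0,0,4,0,0,0,0,4,0,0,0,4,2,0,0,0,0,0,0,0,0,0,2,0,0,0,0,0,0,2,0,2,0,0,0,0,0]
Step 17: insert qes at [0, 31, 40] -> counters=[3,0,0,0,2,0,0,0,0,0,0,4,0,0,0,0,4,0,0,0,4,2,0,0,0,0,0,0,0,0,0,3,0,0,0,0,0,0,2,0,3,0,0,0,0,0]
Step 18: insert jpx at [11, 16, 20] -> counters=[3,0,0,0,2,0,0,0,0,0,0,5,0,0,0,0,5,0,0,0,5,2,0,0,0,0,0,0,0,0,0,3,0,0,0,0,0,0,2,0,3,0,0,0,0,0]
Step 19: delete e at [4, 21, 38] -> counters=[3,0,0,0,1,0,0,0,0,0,0,5,0,0,0,0,5,0,0,0,5,1,0,0,0,0,0,0,0,0,0,3,0,0,0,0,0,0,1,0,3,0,0,0,0,0]
Step 20: insert jpx at [11, 16, 20] -> counters=[3,0,0,0,1,0,0,0,0,0,0,6,0,0,0,0,6,0,0,0,6,1,0,0,0,0,0,0,0,0,0,3,0,0,0,0,0,0,1,0,3,0,0,0,0,0]
Step 21: insert jpx at [11, 16, 20] -> counters=[3,0,0,0,1,0,0,0,0,0,0,7,0,0,0,0,7,0,0,0,7,1,0,0,0,0,0,0,0,0,0,3,0,0,0,0,0,0,1,0,3,0,0,0,0,0]
Query naa: check counters[4]=1 counters[37]=0 counters[45]=0 -> no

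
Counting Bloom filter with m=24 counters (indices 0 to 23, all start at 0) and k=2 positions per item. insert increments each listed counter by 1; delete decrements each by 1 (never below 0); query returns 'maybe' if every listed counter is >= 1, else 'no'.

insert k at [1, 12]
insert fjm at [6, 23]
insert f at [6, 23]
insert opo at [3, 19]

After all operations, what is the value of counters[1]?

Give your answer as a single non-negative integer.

Answer: 1

Derivation:
Step 1: insert k at [1, 12] -> counters=[0,1,0,0,0,0,0,0,0,0,0,0,1,0,0,0,0,0,0,0,0,0,0,0]
Step 2: insert fjm at [6, 23] -> counters=[0,1,0,0,0,0,1,0,0,0,0,0,1,0,0,0,0,0,0,0,0,0,0,1]
Step 3: insert f at [6, 23] -> counters=[0,1,0,0,0,0,2,0,0,0,0,0,1,0,0,0,0,0,0,0,0,0,0,2]
Step 4: insert opo at [3, 19] -> counters=[0,1,0,1,0,0,2,0,0,0,0,0,1,0,0,0,0,0,0,1,0,0,0,2]
Final counters=[0,1,0,1,0,0,2,0,0,0,0,0,1,0,0,0,0,0,0,1,0,0,0,2] -> counters[1]=1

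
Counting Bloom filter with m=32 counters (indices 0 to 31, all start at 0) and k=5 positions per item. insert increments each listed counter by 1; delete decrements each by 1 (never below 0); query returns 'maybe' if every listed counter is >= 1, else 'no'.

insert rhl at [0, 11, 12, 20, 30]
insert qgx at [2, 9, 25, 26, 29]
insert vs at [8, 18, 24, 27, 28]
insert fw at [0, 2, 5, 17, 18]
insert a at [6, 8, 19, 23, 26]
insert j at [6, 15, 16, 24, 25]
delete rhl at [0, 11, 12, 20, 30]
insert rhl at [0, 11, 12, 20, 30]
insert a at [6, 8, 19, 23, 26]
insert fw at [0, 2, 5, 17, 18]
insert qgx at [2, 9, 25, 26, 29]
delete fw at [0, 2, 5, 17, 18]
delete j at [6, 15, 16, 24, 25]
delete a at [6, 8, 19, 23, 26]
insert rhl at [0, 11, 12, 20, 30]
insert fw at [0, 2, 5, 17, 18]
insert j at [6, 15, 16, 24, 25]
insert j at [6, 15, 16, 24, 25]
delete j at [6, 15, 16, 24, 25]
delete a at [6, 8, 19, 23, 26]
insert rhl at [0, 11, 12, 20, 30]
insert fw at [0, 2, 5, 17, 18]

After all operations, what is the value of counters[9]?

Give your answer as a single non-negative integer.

Step 1: insert rhl at [0, 11, 12, 20, 30] -> counters=[1,0,0,0,0,0,0,0,0,0,0,1,1,0,0,0,0,0,0,0,1,0,0,0,0,0,0,0,0,0,1,0]
Step 2: insert qgx at [2, 9, 25, 26, 29] -> counters=[1,0,1,0,0,0,0,0,0,1,0,1,1,0,0,0,0,0,0,0,1,0,0,0,0,1,1,0,0,1,1,0]
Step 3: insert vs at [8, 18, 24, 27, 28] -> counters=[1,0,1,0,0,0,0,0,1,1,0,1,1,0,0,0,0,0,1,0,1,0,0,0,1,1,1,1,1,1,1,0]
Step 4: insert fw at [0, 2, 5, 17, 18] -> counters=[2,0,2,0,0,1,0,0,1,1,0,1,1,0,0,0,0,1,2,0,1,0,0,0,1,1,1,1,1,1,1,0]
Step 5: insert a at [6, 8, 19, 23, 26] -> counters=[2,0,2,0,0,1,1,0,2,1,0,1,1,0,0,0,0,1,2,1,1,0,0,1,1,1,2,1,1,1,1,0]
Step 6: insert j at [6, 15, 16, 24, 25] -> counters=[2,0,2,0,0,1,2,0,2,1,0,1,1,0,0,1,1,1,2,1,1,0,0,1,2,2,2,1,1,1,1,0]
Step 7: delete rhl at [0, 11, 12, 20, 30] -> counters=[1,0,2,0,0,1,2,0,2,1,0,0,0,0,0,1,1,1,2,1,0,0,0,1,2,2,2,1,1,1,0,0]
Step 8: insert rhl at [0, 11, 12, 20, 30] -> counters=[2,0,2,0,0,1,2,0,2,1,0,1,1,0,0,1,1,1,2,1,1,0,0,1,2,2,2,1,1,1,1,0]
Step 9: insert a at [6, 8, 19, 23, 26] -> counters=[2,0,2,0,0,1,3,0,3,1,0,1,1,0,0,1,1,1,2,2,1,0,0,2,2,2,3,1,1,1,1,0]
Step 10: insert fw at [0, 2, 5, 17, 18] -> counters=[3,0,3,0,0,2,3,0,3,1,0,1,1,0,0,1,1,2,3,2,1,0,0,2,2,2,3,1,1,1,1,0]
Step 11: insert qgx at [2, 9, 25, 26, 29] -> counters=[3,0,4,0,0,2,3,0,3,2,0,1,1,0,0,1,1,2,3,2,1,0,0,2,2,3,4,1,1,2,1,0]
Step 12: delete fw at [0, 2, 5, 17, 18] -> counters=[2,0,3,0,0,1,3,0,3,2,0,1,1,0,0,1,1,1,2,2,1,0,0,2,2,3,4,1,1,2,1,0]
Step 13: delete j at [6, 15, 16, 24, 25] -> counters=[2,0,3,0,0,1,2,0,3,2,0,1,1,0,0,0,0,1,2,2,1,0,0,2,1,2,4,1,1,2,1,0]
Step 14: delete a at [6, 8, 19, 23, 26] -> counters=[2,0,3,0,0,1,1,0,2,2,0,1,1,0,0,0,0,1,2,1,1,0,0,1,1,2,3,1,1,2,1,0]
Step 15: insert rhl at [0, 11, 12, 20, 30] -> counters=[3,0,3,0,0,1,1,0,2,2,0,2,2,0,0,0,0,1,2,1,2,0,0,1,1,2,3,1,1,2,2,0]
Step 16: insert fw at [0, 2, 5, 17, 18] -> counters=[4,0,4,0,0,2,1,0,2,2,0,2,2,0,0,0,0,2,3,1,2,0,0,1,1,2,3,1,1,2,2,0]
Step 17: insert j at [6, 15, 16, 24, 25] -> counters=[4,0,4,0,0,2,2,0,2,2,0,2,2,0,0,1,1,2,3,1,2,0,0,1,2,3,3,1,1,2,2,0]
Step 18: insert j at [6, 15, 16, 24, 25] -> counters=[4,0,4,0,0,2,3,0,2,2,0,2,2,0,0,2,2,2,3,1,2,0,0,1,3,4,3,1,1,2,2,0]
Step 19: delete j at [6, 15, 16, 24, 25] -> counters=[4,0,4,0,0,2,2,0,2,2,0,2,2,0,0,1,1,2,3,1,2,0,0,1,2,3,3,1,1,2,2,0]
Step 20: delete a at [6, 8, 19, 23, 26] -> counters=[4,0,4,0,0,2,1,0,1,2,0,2,2,0,0,1,1,2,3,0,2,0,0,0,2,3,2,1,1,2,2,0]
Step 21: insert rhl at [0, 11, 12, 20, 30] -> counters=[5,0,4,0,0,2,1,0,1,2,0,3,3,0,0,1,1,2,3,0,3,0,0,0,2,3,2,1,1,2,3,0]
Step 22: insert fw at [0, 2, 5, 17, 18] -> counters=[6,0,5,0,0,3,1,0,1,2,0,3,3,0,0,1,1,3,4,0,3,0,0,0,2,3,2,1,1,2,3,0]
Final counters=[6,0,5,0,0,3,1,0,1,2,0,3,3,0,0,1,1,3,4,0,3,0,0,0,2,3,2,1,1,2,3,0] -> counters[9]=2

Answer: 2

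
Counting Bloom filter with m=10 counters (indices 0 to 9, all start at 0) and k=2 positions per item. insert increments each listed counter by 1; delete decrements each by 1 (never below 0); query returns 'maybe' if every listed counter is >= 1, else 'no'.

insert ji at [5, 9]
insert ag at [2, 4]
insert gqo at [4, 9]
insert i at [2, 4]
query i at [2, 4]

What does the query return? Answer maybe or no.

Answer: maybe

Derivation:
Step 1: insert ji at [5, 9] -> counters=[0,0,0,0,0,1,0,0,0,1]
Step 2: insert ag at [2, 4] -> counters=[0,0,1,0,1,1,0,0,0,1]
Step 3: insert gqo at [4, 9] -> counters=[0,0,1,0,2,1,0,0,0,2]
Step 4: insert i at [2, 4] -> counters=[0,0,2,0,3,1,0,0,0,2]
Query i: check counters[2]=2 counters[4]=3 -> maybe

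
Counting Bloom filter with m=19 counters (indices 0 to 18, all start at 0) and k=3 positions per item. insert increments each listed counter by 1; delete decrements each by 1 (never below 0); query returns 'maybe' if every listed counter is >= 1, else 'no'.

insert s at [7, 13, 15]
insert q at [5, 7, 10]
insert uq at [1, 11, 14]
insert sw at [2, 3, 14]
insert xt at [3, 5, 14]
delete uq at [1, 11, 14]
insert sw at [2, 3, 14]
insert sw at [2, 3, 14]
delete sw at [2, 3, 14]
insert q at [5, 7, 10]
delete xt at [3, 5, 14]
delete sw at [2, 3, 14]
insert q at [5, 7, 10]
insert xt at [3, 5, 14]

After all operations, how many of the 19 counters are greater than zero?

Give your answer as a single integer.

Answer: 8

Derivation:
Step 1: insert s at [7, 13, 15] -> counters=[0,0,0,0,0,0,0,1,0,0,0,0,0,1,0,1,0,0,0]
Step 2: insert q at [5, 7, 10] -> counters=[0,0,0,0,0,1,0,2,0,0,1,0,0,1,0,1,0,0,0]
Step 3: insert uq at [1, 11, 14] -> counters=[0,1,0,0,0,1,0,2,0,0,1,1,0,1,1,1,0,0,0]
Step 4: insert sw at [2, 3, 14] -> counters=[0,1,1,1,0,1,0,2,0,0,1,1,0,1,2,1,0,0,0]
Step 5: insert xt at [3, 5, 14] -> counters=[0,1,1,2,0,2,0,2,0,0,1,1,0,1,3,1,0,0,0]
Step 6: delete uq at [1, 11, 14] -> counters=[0,0,1,2,0,2,0,2,0,0,1,0,0,1,2,1,0,0,0]
Step 7: insert sw at [2, 3, 14] -> counters=[0,0,2,3,0,2,0,2,0,0,1,0,0,1,3,1,0,0,0]
Step 8: insert sw at [2, 3, 14] -> counters=[0,0,3,4,0,2,0,2,0,0,1,0,0,1,4,1,0,0,0]
Step 9: delete sw at [2, 3, 14] -> counters=[0,0,2,3,0,2,0,2,0,0,1,0,0,1,3,1,0,0,0]
Step 10: insert q at [5, 7, 10] -> counters=[0,0,2,3,0,3,0,3,0,0,2,0,0,1,3,1,0,0,0]
Step 11: delete xt at [3, 5, 14] -> counters=[0,0,2,2,0,2,0,3,0,0,2,0,0,1,2,1,0,0,0]
Step 12: delete sw at [2, 3, 14] -> counters=[0,0,1,1,0,2,0,3,0,0,2,0,0,1,1,1,0,0,0]
Step 13: insert q at [5, 7, 10] -> counters=[0,0,1,1,0,3,0,4,0,0,3,0,0,1,1,1,0,0,0]
Step 14: insert xt at [3, 5, 14] -> counters=[0,0,1,2,0,4,0,4,0,0,3,0,0,1,2,1,0,0,0]
Final counters=[0,0,1,2,0,4,0,4,0,0,3,0,0,1,2,1,0,0,0] -> 8 nonzero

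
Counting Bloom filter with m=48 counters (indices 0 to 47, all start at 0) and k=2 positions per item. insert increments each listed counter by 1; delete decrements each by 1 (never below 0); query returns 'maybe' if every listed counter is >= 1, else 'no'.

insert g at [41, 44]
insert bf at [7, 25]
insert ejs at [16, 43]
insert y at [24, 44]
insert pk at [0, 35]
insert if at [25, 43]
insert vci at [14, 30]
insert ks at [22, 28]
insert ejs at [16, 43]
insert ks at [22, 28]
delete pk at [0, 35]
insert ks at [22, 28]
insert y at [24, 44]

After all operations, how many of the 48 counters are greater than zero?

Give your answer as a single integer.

Step 1: insert g at [41, 44] -> counters=[0,0,0,0,0,0,0,0,0,0,0,0,0,0,0,0,0,0,0,0,0,0,0,0,0,0,0,0,0,0,0,0,0,0,0,0,0,0,0,0,0,1,0,0,1,0,0,0]
Step 2: insert bf at [7, 25] -> counters=[0,0,0,0,0,0,0,1,0,0,0,0,0,0,0,0,0,0,0,0,0,0,0,0,0,1,0,0,0,0,0,0,0,0,0,0,0,0,0,0,0,1,0,0,1,0,0,0]
Step 3: insert ejs at [16, 43] -> counters=[0,0,0,0,0,0,0,1,0,0,0,0,0,0,0,0,1,0,0,0,0,0,0,0,0,1,0,0,0,0,0,0,0,0,0,0,0,0,0,0,0,1,0,1,1,0,0,0]
Step 4: insert y at [24, 44] -> counters=[0,0,0,0,0,0,0,1,0,0,0,0,0,0,0,0,1,0,0,0,0,0,0,0,1,1,0,0,0,0,0,0,0,0,0,0,0,0,0,0,0,1,0,1,2,0,0,0]
Step 5: insert pk at [0, 35] -> counters=[1,0,0,0,0,0,0,1,0,0,0,0,0,0,0,0,1,0,0,0,0,0,0,0,1,1,0,0,0,0,0,0,0,0,0,1,0,0,0,0,0,1,0,1,2,0,0,0]
Step 6: insert if at [25, 43] -> counters=[1,0,0,0,0,0,0,1,0,0,0,0,0,0,0,0,1,0,0,0,0,0,0,0,1,2,0,0,0,0,0,0,0,0,0,1,0,0,0,0,0,1,0,2,2,0,0,0]
Step 7: insert vci at [14, 30] -> counters=[1,0,0,0,0,0,0,1,0,0,0,0,0,0,1,0,1,0,0,0,0,0,0,0,1,2,0,0,0,0,1,0,0,0,0,1,0,0,0,0,0,1,0,2,2,0,0,0]
Step 8: insert ks at [22, 28] -> counters=[1,0,0,0,0,0,0,1,0,0,0,0,0,0,1,0,1,0,0,0,0,0,1,0,1,2,0,0,1,0,1,0,0,0,0,1,0,0,0,0,0,1,0,2,2,0,0,0]
Step 9: insert ejs at [16, 43] -> counters=[1,0,0,0,0,0,0,1,0,0,0,0,0,0,1,0,2,0,0,0,0,0,1,0,1,2,0,0,1,0,1,0,0,0,0,1,0,0,0,0,0,1,0,3,2,0,0,0]
Step 10: insert ks at [22, 28] -> counters=[1,0,0,0,0,0,0,1,0,0,0,0,0,0,1,0,2,0,0,0,0,0,2,0,1,2,0,0,2,0,1,0,0,0,0,1,0,0,0,0,0,1,0,3,2,0,0,0]
Step 11: delete pk at [0, 35] -> counters=[0,0,0,0,0,0,0,1,0,0,0,0,0,0,1,0,2,0,0,0,0,0,2,0,1,2,0,0,2,0,1,0,0,0,0,0,0,0,0,0,0,1,0,3,2,0,0,0]
Step 12: insert ks at [22, 28] -> counters=[0,0,0,0,0,0,0,1,0,0,0,0,0,0,1,0,2,0,0,0,0,0,3,0,1,2,0,0,3,0,1,0,0,0,0,0,0,0,0,0,0,1,0,3,2,0,0,0]
Step 13: insert y at [24, 44] -> counters=[0,0,0,0,0,0,0,1,0,0,0,0,0,0,1,0,2,0,0,0,0,0,3,0,2,2,0,0,3,0,1,0,0,0,0,0,0,0,0,0,0,1,0,3,3,0,0,0]
Final counters=[0,0,0,0,0,0,0,1,0,0,0,0,0,0,1,0,2,0,0,0,0,0,3,0,2,2,0,0,3,0,1,0,0,0,0,0,0,0,0,0,0,1,0,3,3,0,0,0] -> 11 nonzero

Answer: 11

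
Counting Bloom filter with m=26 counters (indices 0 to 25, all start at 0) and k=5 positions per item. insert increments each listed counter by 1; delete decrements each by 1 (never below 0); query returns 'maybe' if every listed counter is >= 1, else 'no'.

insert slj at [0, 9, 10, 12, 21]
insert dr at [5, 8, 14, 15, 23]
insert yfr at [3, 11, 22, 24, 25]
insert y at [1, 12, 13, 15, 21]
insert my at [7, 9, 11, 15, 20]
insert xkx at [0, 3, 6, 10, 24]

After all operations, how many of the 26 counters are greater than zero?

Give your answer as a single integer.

Step 1: insert slj at [0, 9, 10, 12, 21] -> counters=[1,0,0,0,0,0,0,0,0,1,1,0,1,0,0,0,0,0,0,0,0,1,0,0,0,0]
Step 2: insert dr at [5, 8, 14, 15, 23] -> counters=[1,0,0,0,0,1,0,0,1,1,1,0,1,0,1,1,0,0,0,0,0,1,0,1,0,0]
Step 3: insert yfr at [3, 11, 22, 24, 25] -> counters=[1,0,0,1,0,1,0,0,1,1,1,1,1,0,1,1,0,0,0,0,0,1,1,1,1,1]
Step 4: insert y at [1, 12, 13, 15, 21] -> counters=[1,1,0,1,0,1,0,0,1,1,1,1,2,1,1,2,0,0,0,0,0,2,1,1,1,1]
Step 5: insert my at [7, 9, 11, 15, 20] -> counters=[1,1,0,1,0,1,0,1,1,2,1,2,2,1,1,3,0,0,0,0,1,2,1,1,1,1]
Step 6: insert xkx at [0, 3, 6, 10, 24] -> counters=[2,1,0,2,0,1,1,1,1,2,2,2,2,1,1,3,0,0,0,0,1,2,1,1,2,1]
Final counters=[2,1,0,2,0,1,1,1,1,2,2,2,2,1,1,3,0,0,0,0,1,2,1,1,2,1] -> 20 nonzero

Answer: 20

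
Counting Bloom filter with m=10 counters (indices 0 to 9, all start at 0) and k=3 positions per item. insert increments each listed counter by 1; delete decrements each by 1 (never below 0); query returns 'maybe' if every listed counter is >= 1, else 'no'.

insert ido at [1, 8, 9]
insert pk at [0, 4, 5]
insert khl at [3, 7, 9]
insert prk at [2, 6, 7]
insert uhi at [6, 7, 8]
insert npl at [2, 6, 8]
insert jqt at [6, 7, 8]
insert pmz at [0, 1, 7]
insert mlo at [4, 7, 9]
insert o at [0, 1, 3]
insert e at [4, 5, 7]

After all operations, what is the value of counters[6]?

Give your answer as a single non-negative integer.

Answer: 4

Derivation:
Step 1: insert ido at [1, 8, 9] -> counters=[0,1,0,0,0,0,0,0,1,1]
Step 2: insert pk at [0, 4, 5] -> counters=[1,1,0,0,1,1,0,0,1,1]
Step 3: insert khl at [3, 7, 9] -> counters=[1,1,0,1,1,1,0,1,1,2]
Step 4: insert prk at [2, 6, 7] -> counters=[1,1,1,1,1,1,1,2,1,2]
Step 5: insert uhi at [6, 7, 8] -> counters=[1,1,1,1,1,1,2,3,2,2]
Step 6: insert npl at [2, 6, 8] -> counters=[1,1,2,1,1,1,3,3,3,2]
Step 7: insert jqt at [6, 7, 8] -> counters=[1,1,2,1,1,1,4,4,4,2]
Step 8: insert pmz at [0, 1, 7] -> counters=[2,2,2,1,1,1,4,5,4,2]
Step 9: insert mlo at [4, 7, 9] -> counters=[2,2,2,1,2,1,4,6,4,3]
Step 10: insert o at [0, 1, 3] -> counters=[3,3,2,2,2,1,4,6,4,3]
Step 11: insert e at [4, 5, 7] -> counters=[3,3,2,2,3,2,4,7,4,3]
Final counters=[3,3,2,2,3,2,4,7,4,3] -> counters[6]=4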